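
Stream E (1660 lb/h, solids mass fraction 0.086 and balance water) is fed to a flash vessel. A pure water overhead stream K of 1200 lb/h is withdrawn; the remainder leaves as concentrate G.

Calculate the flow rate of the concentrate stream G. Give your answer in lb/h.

Concentrate = 1660 − 1200 = 460 lb/h.

460 lb/h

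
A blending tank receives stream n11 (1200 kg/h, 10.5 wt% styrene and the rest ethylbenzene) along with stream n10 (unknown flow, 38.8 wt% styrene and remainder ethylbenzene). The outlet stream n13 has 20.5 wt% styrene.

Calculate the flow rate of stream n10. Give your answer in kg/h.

Let n10 be the unknown flow. Total out = 1200 + n10.
styrene balance: 126 + 0.388·n10 = 0.205·(1200 + n10)
(0.388 − 0.205)·n10 = 0.205×1200 − 126 = 120
n10 = 120 / 0.183 = 655.74 kg/h

655.7 kg/h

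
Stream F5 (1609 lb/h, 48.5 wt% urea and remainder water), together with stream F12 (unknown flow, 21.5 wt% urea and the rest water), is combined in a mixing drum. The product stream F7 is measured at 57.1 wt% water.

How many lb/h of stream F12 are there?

421 lb/h

Let F12 be the unknown flow. Total out = 1609 + F12.
water balance: 828.63 + 0.785·F12 = 0.571·(1609 + F12)
(0.785 − 0.571)·F12 = 0.571×1609 − 828.63 = 90.104
F12 = 90.104 / 0.214 = 421.05 lb/h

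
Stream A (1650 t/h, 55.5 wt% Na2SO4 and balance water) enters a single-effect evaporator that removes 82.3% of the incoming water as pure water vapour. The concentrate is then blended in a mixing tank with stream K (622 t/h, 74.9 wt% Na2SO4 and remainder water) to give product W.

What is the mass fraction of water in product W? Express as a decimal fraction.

0.172

Vapour removed = 0.823×0.445×1650 = 604.29 t/h; concentrate = 1045.7 t/h.
water reaching the mixer = 129.96 (from concentrate) + 622×0.251 = 286.08 t/h.
Product flow = 1045.7 + 622 = 1667.7 t/h; water fraction = 0.172.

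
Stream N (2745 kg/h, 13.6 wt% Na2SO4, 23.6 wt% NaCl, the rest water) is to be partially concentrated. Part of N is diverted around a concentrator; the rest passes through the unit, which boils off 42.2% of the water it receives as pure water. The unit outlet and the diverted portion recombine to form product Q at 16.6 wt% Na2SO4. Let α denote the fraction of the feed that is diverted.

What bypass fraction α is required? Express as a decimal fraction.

All 2745×0.136 = 373.32 kg/h of Na2SO4 reaches Q, so Q = 373.32/0.166 = 2248.9 kg/h and vapour = 496.08 kg/h.
The evaporator receives (1−α)·2745 of feed at 0.628 water and removes 0.422 of that water:
0.422×0.628×(1−α)×2745 = 496.08
(1−α) = 496.08/727.47 = 0.6819;  α = 0.3181.

0.318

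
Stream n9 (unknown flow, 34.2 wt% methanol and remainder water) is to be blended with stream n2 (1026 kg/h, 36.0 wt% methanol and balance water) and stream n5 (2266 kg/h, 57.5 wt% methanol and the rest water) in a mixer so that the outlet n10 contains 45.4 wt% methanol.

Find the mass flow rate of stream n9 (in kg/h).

Let n9 be the unknown flow. Total out = 3292 + n9.
methanol balance: 1672.3 + 0.342·n9 = 0.454·(3292 + n9)
(0.342 − 0.454)·n9 = 0.454×3292 − 1672.3 = -177.74
n9 = -177.74 / -0.112 = 1587 kg/h

1587 kg/h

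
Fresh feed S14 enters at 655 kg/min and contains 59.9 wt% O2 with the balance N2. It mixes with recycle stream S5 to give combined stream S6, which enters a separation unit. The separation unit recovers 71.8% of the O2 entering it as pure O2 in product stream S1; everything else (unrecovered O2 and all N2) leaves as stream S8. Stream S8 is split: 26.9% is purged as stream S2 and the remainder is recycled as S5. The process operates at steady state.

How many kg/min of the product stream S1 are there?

O2 in S6: m_A = 655×0.599 + (1−0.269)·(1−0.718)·m_A, so m_A = 392.34/0.7939 = 494.23 kg/min.
Product S1 = 0.718×494.23 = 354.85 kg/min.

354.9 kg/min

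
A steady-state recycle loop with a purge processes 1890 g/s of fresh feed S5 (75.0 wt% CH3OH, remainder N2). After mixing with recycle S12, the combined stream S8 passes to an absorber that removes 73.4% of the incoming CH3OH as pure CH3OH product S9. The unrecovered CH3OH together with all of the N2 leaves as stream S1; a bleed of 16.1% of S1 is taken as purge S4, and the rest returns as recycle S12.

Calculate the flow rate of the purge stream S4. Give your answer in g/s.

N2 enters only via S5 and leaves only via the purge: 1890×0.250 = 0.161×(N2 in S1), and the absorber passes all N2, so N2 in S8 = N2 in S1 = 2934.8 g/s.
CH3OH in S8: m_A = 1890×0.750 + (1−0.161)·(1−0.734)·m_A, so m_A = 1417.5/0.7768 = 1824.7 g/s.
S1 = (1−0.734)×1824.7 + 2934.8 = 3420.2 g/s.
Purge S4 = 0.161×3420.2 = 550.65 g/s.

550.6 g/s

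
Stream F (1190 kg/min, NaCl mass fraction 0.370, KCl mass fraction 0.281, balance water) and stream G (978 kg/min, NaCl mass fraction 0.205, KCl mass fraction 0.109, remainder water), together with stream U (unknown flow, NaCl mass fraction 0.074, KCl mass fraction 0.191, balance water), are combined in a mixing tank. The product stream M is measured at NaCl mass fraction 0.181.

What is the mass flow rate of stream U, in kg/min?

Let U be the unknown flow. Total out = 2168 + U.
NaCl balance: 640.79 + 0.074·U = 0.181·(2168 + U)
(0.074 − 0.181)·U = 0.181×2168 − 640.79 = -248.38
U = -248.38 / -0.107 = 2321.3 kg/min

2321 kg/min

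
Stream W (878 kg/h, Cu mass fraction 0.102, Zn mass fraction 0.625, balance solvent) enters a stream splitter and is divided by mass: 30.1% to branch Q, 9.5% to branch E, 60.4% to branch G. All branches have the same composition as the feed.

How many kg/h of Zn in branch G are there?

Branch G total = 0.604×878 = 530.31 kg/h.
Zn in G = 0.625×530.31 = 331.44 kg/h.

331.4 kg/h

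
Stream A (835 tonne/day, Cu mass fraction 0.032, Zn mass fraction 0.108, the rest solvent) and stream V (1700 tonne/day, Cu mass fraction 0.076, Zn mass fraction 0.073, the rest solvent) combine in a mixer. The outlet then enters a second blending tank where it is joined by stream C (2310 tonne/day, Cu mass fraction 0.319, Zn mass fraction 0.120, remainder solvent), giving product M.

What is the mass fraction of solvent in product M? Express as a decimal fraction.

Overall, product flow = 4845 tonne/day.
solvent in = 835×0.860 + 1700×0.851 + 2310×0.561 = 3460.7 tonne/day.
solvent fraction in M = 0.714.

0.714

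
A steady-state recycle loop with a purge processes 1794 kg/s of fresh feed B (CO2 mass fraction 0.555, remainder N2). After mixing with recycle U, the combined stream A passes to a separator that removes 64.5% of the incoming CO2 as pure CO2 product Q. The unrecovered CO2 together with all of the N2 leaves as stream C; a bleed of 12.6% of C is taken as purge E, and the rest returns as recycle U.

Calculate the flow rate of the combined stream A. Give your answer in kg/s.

N2 enters only via B and leaves only via the purge: 1794×0.445 = 0.126×(N2 in C), and the separator passes all N2, so N2 in A = N2 in C = 6336 kg/s.
CO2 in A: m_A = 1794×0.555 + (1−0.126)·(1−0.645)·m_A, so m_A = 995.67/0.6897 = 1443.6 kg/s.
A = 1443.6 + 6336 = 7779.5 kg/s.

7780 kg/s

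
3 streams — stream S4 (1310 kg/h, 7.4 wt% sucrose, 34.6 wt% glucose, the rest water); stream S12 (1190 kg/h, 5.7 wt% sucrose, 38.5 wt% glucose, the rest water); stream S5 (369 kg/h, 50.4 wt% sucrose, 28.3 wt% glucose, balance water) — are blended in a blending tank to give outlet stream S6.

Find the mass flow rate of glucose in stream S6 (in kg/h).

glucose out = glucose in = 1310×0.346 + 1190×0.385 + 369×0.283 = 1015.8 kg/h.

1016 kg/h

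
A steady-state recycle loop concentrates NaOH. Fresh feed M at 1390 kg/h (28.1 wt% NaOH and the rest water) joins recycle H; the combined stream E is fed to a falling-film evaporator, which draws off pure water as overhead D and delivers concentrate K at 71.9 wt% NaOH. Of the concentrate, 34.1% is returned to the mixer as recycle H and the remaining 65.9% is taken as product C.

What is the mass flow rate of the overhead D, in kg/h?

Overall NaOH balance (none leaves overhead): NaOH in fresh feed = NaOH in product, i.e. 1390×0.281 = (1−0.341)·K·0.719.
K = 390.59/(0.719×0.659) = 824.34 kg/h.
Recycle H = 0.341×824.34 = 281.1 kg/h.
Combined feed E = 1390 + 281.1 = 1671.1 kg/h.
Overhead D = E − K = 1671.1 − 824.34 = 846.76 kg/h.

846.8 kg/h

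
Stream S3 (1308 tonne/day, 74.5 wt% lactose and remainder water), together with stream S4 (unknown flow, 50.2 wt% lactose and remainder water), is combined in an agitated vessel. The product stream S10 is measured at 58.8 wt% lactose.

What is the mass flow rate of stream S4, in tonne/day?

Let S4 be the unknown flow. Total out = 1308 + S4.
lactose balance: 974.46 + 0.502·S4 = 0.588·(1308 + S4)
(0.502 − 0.588)·S4 = 0.588×1308 − 974.46 = -205.36
S4 = -205.36 / -0.086 = 2387.9 tonne/day

2388 tonne/day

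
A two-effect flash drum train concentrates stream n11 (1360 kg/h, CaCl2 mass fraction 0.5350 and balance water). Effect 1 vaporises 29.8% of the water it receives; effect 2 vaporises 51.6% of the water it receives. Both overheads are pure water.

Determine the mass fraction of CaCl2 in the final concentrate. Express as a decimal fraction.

0.7720

water in feed = 1360×0.465 = 632.4 kg/h.
After stage 1: water left = (1−0.298)×632.4 = 443.94; stream total = 1171.5 kg/h.
After stage 2: water left = (1−0.516)×443.94 = 214.87; final concentrate = 942.47 kg/h.
CaCl2 fraction = 727.6/942.47 = 0.7720.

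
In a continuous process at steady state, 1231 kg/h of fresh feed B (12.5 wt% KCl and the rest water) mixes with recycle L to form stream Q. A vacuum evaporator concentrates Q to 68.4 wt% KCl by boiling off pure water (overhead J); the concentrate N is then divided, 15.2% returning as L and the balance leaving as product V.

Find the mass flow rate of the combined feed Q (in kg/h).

1271 kg/h

Overall KCl balance (none leaves overhead): KCl in fresh feed = KCl in product, i.e. 1231×0.125 = (1−0.152)·N·0.684.
N = 153.88/(0.684×0.848) = 265.29 kg/h.
Recycle L = 0.152×265.29 = 40.324 kg/h.
Combined feed Q = 1231 + 40.324 = 1271.3 kg/h.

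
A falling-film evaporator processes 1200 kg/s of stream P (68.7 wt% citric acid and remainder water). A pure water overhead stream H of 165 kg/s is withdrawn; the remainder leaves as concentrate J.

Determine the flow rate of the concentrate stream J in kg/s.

Concentrate = 1200 − 165 = 1035 kg/s.

1035 kg/s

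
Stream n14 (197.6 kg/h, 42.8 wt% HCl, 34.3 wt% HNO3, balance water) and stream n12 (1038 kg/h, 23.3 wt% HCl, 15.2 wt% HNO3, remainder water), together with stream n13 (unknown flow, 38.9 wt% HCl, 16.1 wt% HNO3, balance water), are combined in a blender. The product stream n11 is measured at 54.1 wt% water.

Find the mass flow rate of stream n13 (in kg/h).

Let n13 be the unknown flow. Total out = 1235.6 + n13.
water balance: 683.62 + 0.450·n13 = 0.541·(1235.6 + n13)
(0.450 − 0.541)·n13 = 0.541×1235.6 − 683.62 = -15.161
n13 = -15.161 / -0.091 = 166.6 kg/h

166.6 kg/h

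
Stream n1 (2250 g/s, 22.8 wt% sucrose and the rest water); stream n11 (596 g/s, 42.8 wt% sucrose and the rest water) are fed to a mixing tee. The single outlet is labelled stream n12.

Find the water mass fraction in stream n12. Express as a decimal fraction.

Total flow out = 2250 + 596 = 2846 g/s.
water in = 2250×0.772 + 596×0.572 = 2077.9 g/s.
water mass fraction in n12 = 2077.9/2846 = 0.7301.

0.7301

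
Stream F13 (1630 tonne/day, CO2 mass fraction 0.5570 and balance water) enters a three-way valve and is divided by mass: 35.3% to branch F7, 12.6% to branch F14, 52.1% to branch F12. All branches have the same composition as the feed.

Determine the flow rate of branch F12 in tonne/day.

849.2 tonne/day

Branch F12 flow = 0.521×1630 = 849.23 tonne/day.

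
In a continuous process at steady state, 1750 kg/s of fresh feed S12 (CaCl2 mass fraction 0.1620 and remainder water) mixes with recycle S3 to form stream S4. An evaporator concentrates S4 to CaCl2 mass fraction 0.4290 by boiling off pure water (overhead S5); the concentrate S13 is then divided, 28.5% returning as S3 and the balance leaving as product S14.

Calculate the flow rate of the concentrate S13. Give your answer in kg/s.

Overall CaCl2 balance (none leaves overhead): CaCl2 in fresh feed = CaCl2 in product, i.e. 1750×0.162 = (1−0.285)·S13·0.429.
S13 = 283.5/(0.429×0.715) = 924.25 kg/s.

924.3 kg/s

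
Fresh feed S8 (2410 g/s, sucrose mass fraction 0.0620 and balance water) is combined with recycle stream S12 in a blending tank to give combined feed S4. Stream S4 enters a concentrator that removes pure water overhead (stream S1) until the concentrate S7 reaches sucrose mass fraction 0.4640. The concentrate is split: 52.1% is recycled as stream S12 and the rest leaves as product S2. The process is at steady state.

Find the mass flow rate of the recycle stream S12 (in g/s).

350.3 g/s

Overall sucrose balance (none leaves overhead): sucrose in fresh feed = sucrose in product, i.e. 2410×0.062 = (1−0.521)·S7·0.464.
S7 = 149.42/(0.464×0.479) = 672.29 g/s.
Recycle S12 = 0.521×672.29 = 350.26 g/s.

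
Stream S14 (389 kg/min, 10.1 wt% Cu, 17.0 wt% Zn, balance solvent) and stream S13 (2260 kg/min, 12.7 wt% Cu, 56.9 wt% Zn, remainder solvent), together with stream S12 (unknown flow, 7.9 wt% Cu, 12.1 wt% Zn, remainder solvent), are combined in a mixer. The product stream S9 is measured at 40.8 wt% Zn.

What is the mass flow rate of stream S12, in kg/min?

945.2 kg/min

Let S12 be the unknown flow. Total out = 2649 + S12.
Zn balance: 1352.1 + 0.121·S12 = 0.408·(2649 + S12)
(0.121 − 0.408)·S12 = 0.408×2649 − 1352.1 = -271.28
S12 = -271.28 / -0.287 = 945.22 kg/min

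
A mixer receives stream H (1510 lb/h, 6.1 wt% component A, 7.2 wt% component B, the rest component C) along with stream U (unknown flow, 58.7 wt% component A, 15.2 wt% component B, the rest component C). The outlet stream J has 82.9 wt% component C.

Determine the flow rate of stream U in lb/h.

Let U be the unknown flow. Total out = 1510 + U.
component C balance: 1309.2 + 0.261·U = 0.829·(1510 + U)
(0.261 − 0.829)·U = 0.829×1510 − 1309.2 = -57.38
U = -57.38 / -0.568 = 101.02 lb/h

101 lb/h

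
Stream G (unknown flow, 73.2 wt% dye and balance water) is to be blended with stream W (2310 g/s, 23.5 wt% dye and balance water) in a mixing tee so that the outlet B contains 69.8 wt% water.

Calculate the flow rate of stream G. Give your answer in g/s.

359.9 g/s

Let G be the unknown flow. Total out = 2310 + G.
water balance: 1767.2 + 0.268·G = 0.698·(2310 + G)
(0.268 − 0.698)·G = 0.698×2310 − 1767.2 = -154.77
G = -154.77 / -0.430 = 359.93 g/s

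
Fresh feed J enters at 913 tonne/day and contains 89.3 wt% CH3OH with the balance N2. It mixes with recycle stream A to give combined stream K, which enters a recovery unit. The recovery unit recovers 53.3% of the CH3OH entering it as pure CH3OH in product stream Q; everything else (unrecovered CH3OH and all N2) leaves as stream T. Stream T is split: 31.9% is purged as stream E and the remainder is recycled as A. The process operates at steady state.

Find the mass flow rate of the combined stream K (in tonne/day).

1502 tonne/day

N2 enters only via J and leaves only via the purge: 913×0.107 = 0.319×(N2 in T), and the recovery unit passes all N2, so N2 in K = N2 in T = 306.24 tonne/day.
CH3OH in K: m_A = 913×0.893 + (1−0.319)·(1−0.533)·m_A, so m_A = 815.31/0.6820 = 1195.5 tonne/day.
K = 1195.5 + 306.24 = 1501.8 tonne/day.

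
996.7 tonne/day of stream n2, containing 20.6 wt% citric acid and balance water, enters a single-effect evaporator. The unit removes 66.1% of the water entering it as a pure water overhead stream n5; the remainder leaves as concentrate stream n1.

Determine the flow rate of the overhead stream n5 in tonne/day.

water entering = 996.7×0.794 = 791.38 tonne/day; overhead removed = 0.661×791.38 = 523.1 tonne/day.

523.1 tonne/day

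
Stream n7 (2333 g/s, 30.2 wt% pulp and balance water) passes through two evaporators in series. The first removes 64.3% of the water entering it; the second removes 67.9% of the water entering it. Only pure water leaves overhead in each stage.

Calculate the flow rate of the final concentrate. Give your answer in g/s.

891.2 g/s

water in feed = 2333×0.698 = 1628.4 g/s.
After stage 1: water left = (1−0.643)×1628.4 = 581.35; stream total = 1285.9 g/s.
After stage 2: water left = (1−0.679)×581.35 = 186.61; final concentrate = 891.18 g/s.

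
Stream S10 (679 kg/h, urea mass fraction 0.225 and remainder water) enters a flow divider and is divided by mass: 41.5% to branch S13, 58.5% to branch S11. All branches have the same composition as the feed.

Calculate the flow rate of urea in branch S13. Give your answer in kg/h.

63.4 kg/h

Branch S13 total = 0.415×679 = 281.78 kg/h.
urea in S13 = 0.225×281.78 = 63.402 kg/h.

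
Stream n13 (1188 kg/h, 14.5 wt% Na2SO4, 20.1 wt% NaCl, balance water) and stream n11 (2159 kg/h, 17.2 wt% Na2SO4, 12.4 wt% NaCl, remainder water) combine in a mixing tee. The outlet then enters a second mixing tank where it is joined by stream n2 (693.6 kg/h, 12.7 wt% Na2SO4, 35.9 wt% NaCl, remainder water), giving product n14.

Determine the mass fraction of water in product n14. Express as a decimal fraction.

Overall, product flow = 4040.6 kg/h.
water in = 1188×0.654 + 2159×0.704 + 693.6×0.514 = 2653.4 kg/h.
water fraction in n14 = 0.657.

0.657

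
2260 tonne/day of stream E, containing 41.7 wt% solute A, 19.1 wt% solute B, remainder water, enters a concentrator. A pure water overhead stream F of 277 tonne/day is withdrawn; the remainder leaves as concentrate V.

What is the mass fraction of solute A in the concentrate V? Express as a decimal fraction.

solute A is not removed: 2260×0.417 = 942.42 tonne/day of solute A enters V.
Concentrate = 2260 − 277 = 1983 tonne/day.
Mass fraction = 942.42/1983 = 0.4752.

0.4752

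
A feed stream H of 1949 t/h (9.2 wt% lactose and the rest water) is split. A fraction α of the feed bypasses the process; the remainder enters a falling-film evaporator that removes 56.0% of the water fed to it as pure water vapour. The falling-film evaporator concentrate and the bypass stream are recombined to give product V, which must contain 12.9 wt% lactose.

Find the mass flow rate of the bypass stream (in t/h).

All 1949×0.092 = 179.31 t/h of lactose reaches V, so V = 179.31/0.129 = 1390 t/h and vapour = 559.02 t/h.
The evaporator receives (1−α)·1949 of feed at 0.908 water and removes 0.560 of that water:
0.560×0.908×(1−α)×1949 = 559.02
(1−α) = 559.02/991.03 = 0.5641;  α = 0.4359.
Bypass flow = 0.4359×1949 = 849.61 t/h.

849.6 t/h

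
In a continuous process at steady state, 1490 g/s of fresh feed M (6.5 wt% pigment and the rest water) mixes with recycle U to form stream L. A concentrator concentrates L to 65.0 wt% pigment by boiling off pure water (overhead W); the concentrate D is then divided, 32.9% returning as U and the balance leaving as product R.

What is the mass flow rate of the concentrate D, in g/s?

222.1 g/s

Overall pigment balance (none leaves overhead): pigment in fresh feed = pigment in product, i.e. 1490×0.065 = (1−0.329)·D·0.650.
D = 96.85/(0.650×0.671) = 222.06 g/s.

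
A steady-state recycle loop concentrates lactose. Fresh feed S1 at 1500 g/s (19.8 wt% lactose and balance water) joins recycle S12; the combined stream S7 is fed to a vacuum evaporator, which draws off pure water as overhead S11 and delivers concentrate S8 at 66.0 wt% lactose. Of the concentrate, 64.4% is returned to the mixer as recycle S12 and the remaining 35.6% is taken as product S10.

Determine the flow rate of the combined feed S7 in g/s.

Overall lactose balance (none leaves overhead): lactose in fresh feed = lactose in product, i.e. 1500×0.198 = (1−0.644)·S8·0.660.
S8 = 297/(0.660×0.356) = 1264 g/s.
Recycle S12 = 0.644×1264 = 814.04 g/s.
Combined feed S7 = 1500 + 814.04 = 2314 g/s.

2314 g/s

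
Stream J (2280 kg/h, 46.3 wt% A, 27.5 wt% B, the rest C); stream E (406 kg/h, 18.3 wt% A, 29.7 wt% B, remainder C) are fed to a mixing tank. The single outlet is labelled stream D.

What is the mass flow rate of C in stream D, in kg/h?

808.5 kg/h

C out = C in = 2280×0.262 + 406×0.520 = 808.48 kg/h.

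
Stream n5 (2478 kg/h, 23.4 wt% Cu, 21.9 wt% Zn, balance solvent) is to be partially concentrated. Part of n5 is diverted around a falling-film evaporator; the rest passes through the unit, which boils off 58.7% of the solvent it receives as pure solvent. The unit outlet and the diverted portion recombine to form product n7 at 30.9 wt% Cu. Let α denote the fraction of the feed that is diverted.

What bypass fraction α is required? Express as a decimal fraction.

All 2478×0.234 = 579.85 kg/h of Cu reaches n7, so n7 = 579.85/0.309 = 1876.5 kg/h and vapour = 601.46 kg/h.
The evaporator receives (1−α)·2478 of feed at 0.547 solvent and removes 0.587 of that solvent:
0.587×0.547×(1−α)×2478 = 601.46
(1−α) = 601.46/795.66 = 0.7559;  α = 0.2441.

0.244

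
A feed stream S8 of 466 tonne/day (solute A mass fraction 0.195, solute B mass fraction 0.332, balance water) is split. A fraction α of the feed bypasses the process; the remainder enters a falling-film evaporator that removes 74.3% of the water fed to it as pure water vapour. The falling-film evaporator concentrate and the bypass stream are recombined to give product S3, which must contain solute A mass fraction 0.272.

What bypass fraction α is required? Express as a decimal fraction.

0.194

All 466×0.195 = 90.87 tonne/day of solute A reaches S3, so S3 = 90.87/0.272 = 334.08 tonne/day and vapour = 131.92 tonne/day.
The evaporator receives (1−α)·466 of feed at 0.473 water and removes 0.743 of that water:
0.743×0.473×(1−α)×466 = 131.92
(1−α) = 131.92/163.77 = 0.8055;  α = 0.1945.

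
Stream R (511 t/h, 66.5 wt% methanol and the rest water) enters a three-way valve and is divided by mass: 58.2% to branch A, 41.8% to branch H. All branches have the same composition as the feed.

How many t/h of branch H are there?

Branch H flow = 0.418×511 = 213.6 t/h.

213.6 t/h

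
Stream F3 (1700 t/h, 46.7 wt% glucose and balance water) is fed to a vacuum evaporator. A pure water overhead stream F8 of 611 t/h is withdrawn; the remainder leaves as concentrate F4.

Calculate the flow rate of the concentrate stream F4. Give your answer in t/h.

Concentrate = 1700 − 611 = 1089 t/h.

1089 t/h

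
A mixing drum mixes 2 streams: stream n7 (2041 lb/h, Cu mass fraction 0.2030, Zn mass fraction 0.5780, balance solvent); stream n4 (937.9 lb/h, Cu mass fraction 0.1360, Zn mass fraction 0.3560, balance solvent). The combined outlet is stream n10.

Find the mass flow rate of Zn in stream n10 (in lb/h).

1514 lb/h

Zn out = Zn in = 2041×0.578 + 937.9×0.356 = 1513.6 lb/h.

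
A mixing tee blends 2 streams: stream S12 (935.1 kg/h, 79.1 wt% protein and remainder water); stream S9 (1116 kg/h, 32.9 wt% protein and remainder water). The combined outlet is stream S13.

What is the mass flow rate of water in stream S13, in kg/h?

944.3 kg/h

water out = water in = 935.1×0.209 + 1116×0.671 = 944.27 kg/h.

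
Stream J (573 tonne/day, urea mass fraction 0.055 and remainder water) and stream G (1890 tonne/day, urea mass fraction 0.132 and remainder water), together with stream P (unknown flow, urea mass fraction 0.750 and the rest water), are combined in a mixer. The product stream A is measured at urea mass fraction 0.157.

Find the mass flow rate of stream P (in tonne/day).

178.2 tonne/day

Let P be the unknown flow. Total out = 2463 + P.
urea balance: 281 + 0.750·P = 0.157·(2463 + P)
(0.750 − 0.157)·P = 0.157×2463 − 281 = 105.7
P = 105.7 / 0.593 = 178.24 tonne/day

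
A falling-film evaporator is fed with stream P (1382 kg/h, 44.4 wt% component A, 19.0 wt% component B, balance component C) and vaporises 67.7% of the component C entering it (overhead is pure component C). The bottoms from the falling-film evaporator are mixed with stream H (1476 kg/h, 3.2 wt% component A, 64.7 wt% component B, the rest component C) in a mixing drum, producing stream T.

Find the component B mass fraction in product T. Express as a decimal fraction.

Vapour removed = 0.677×0.366×1382 = 342.43 kg/h; concentrate = 1039.6 kg/h.
component B reaching the mixer = 262.58 (from concentrate) + 1476×0.647 = 1217.6 kg/h.
Product flow = 1039.6 + 1476 = 2515.6 kg/h; component B fraction = 0.4840.

0.4840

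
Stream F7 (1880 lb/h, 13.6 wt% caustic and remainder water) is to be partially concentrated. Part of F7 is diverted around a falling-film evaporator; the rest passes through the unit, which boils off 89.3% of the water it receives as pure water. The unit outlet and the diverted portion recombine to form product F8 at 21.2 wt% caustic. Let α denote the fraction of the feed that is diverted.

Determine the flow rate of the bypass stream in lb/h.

1006 lb/h

All 1880×0.136 = 255.68 lb/h of caustic reaches F8, so F8 = 255.68/0.212 = 1206 lb/h and vapour = 673.96 lb/h.
The evaporator receives (1−α)·1880 of feed at 0.864 water and removes 0.893 of that water:
0.893×0.864×(1−α)×1880 = 673.96
(1−α) = 673.96/1450.5 = 0.4646;  α = 0.5354.
Bypass flow = 0.5354×1880 = 1006.5 lb/h.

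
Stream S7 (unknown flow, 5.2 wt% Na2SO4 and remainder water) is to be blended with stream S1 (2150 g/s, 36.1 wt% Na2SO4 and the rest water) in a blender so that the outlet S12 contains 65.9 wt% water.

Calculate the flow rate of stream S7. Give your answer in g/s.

Let S7 be the unknown flow. Total out = 2150 + S7.
water balance: 1373.9 + 0.948·S7 = 0.659·(2150 + S7)
(0.948 − 0.659)·S7 = 0.659×2150 − 1373.9 = 43
S7 = 43 / 0.289 = 148.79 g/s

148.8 g/s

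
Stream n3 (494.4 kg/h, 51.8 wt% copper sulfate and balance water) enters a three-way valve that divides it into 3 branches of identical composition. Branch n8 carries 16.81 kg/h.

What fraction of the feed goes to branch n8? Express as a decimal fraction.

0.034

Fraction to n8 = 16.81/494.4 = 0.0340.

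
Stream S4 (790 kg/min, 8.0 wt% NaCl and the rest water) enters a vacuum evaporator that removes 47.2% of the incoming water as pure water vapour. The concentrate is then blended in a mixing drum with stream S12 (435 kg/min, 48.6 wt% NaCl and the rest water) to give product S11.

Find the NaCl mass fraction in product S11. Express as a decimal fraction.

Vapour removed = 0.472×0.920×790 = 343.05 kg/min; concentrate = 446.95 kg/min.
NaCl reaching the mixer = 63.2 (from concentrate) + 435×0.486 = 274.61 kg/min.
Product flow = 446.95 + 435 = 881.95 kg/min; NaCl fraction = 0.311.

0.311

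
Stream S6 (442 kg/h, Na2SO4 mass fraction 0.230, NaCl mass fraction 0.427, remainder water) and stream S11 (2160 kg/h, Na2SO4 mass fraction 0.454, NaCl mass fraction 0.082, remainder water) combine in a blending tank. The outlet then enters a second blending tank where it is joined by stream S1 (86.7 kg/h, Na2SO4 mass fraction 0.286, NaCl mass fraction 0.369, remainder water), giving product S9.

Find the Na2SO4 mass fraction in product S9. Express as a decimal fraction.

Overall, product flow = 2688.7 kg/h.
Na2SO4 in = 442×0.230 + 2160×0.454 + 86.7×0.286 = 1107.1 kg/h.
Na2SO4 fraction in S9 = 0.412.

0.412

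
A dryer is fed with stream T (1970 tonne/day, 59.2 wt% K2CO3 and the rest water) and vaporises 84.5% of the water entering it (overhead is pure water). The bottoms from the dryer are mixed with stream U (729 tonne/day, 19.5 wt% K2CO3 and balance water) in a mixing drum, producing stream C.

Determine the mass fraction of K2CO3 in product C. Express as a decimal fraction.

0.6478

Vapour removed = 0.845×0.408×1970 = 679.18 tonne/day; concentrate = 1290.8 tonne/day.
K2CO3 reaching the mixer = 1166.2 (from concentrate) + 729×0.195 = 1308.4 tonne/day.
Product flow = 1290.8 + 729 = 2019.8 tonne/day; K2CO3 fraction = 0.6478.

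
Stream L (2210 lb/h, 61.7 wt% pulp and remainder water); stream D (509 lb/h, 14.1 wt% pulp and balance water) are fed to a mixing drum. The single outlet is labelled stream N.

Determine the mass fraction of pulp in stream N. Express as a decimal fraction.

Total flow out = 2210 + 509 = 2719 lb/h.
pulp in = 2210×0.617 + 509×0.141 = 1435.3 lb/h.
pulp mass fraction in N = 1435.3/2719 = 0.528.

0.528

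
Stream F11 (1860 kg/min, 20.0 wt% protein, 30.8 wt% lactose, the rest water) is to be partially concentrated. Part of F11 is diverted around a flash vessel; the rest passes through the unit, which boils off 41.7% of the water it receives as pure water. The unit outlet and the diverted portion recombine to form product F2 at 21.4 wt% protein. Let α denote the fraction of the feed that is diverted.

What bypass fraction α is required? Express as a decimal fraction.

All 1860×0.200 = 372 kg/min of protein reaches F2, so F2 = 372/0.214 = 1738.3 kg/min and vapour = 121.68 kg/min.
The evaporator receives (1−α)·1860 of feed at 0.492 water and removes 0.417 of that water:
0.417×0.492×(1−α)×1860 = 121.68
(1−α) = 121.68/381.61 = 0.3189;  α = 0.6811.

0.681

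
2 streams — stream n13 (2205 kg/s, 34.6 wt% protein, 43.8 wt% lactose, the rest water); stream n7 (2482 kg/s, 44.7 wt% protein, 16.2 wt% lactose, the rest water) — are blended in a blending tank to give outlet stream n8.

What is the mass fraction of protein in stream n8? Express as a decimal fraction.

0.3995

Total flow out = 2205 + 2482 = 4687 kg/s.
protein in = 2205×0.346 + 2482×0.447 = 1872.4 kg/s.
protein mass fraction in n8 = 1872.4/4687 = 0.3995.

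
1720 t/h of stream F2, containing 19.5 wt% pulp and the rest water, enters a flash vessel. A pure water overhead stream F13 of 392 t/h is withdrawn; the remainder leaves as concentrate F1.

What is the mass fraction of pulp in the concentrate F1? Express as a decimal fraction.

pulp is not removed: 1720×0.195 = 335.4 t/h of pulp enters F1.
Concentrate = 1720 − 392 = 1328 t/h.
Mass fraction = 335.4/1328 = 0.253.

0.253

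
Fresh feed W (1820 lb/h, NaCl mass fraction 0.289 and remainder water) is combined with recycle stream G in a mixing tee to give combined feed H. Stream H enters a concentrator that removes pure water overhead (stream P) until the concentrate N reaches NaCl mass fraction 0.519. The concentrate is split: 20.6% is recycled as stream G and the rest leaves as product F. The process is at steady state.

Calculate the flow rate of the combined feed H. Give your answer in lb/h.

2083 lb/h

Overall NaCl balance (none leaves overhead): NaCl in fresh feed = NaCl in product, i.e. 1820×0.289 = (1−0.206)·N·0.519.
N = 525.98/(0.519×0.794) = 1276.4 lb/h.
Recycle G = 0.206×1276.4 = 262.94 lb/h.
Combined feed H = 1820 + 262.94 = 2082.9 lb/h.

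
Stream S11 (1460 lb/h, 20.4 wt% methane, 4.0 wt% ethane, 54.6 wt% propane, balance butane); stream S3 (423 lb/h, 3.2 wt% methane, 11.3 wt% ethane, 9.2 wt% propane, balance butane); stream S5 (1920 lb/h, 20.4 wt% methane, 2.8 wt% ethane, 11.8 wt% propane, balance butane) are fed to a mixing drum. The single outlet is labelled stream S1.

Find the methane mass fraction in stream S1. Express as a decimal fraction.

Total flow out = 1460 + 423 + 1920 = 3803 lb/h.
methane in = 1460×0.204 + 423×0.032 + 1920×0.204 = 703.06 lb/h.
methane mass fraction in S1 = 703.06/3803 = 0.185.

0.185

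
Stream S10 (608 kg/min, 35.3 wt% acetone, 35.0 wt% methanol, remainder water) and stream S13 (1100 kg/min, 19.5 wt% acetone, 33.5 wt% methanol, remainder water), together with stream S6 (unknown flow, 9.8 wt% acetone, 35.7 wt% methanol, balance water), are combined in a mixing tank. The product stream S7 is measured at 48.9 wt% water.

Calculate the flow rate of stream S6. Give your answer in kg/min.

Let S6 be the unknown flow. Total out = 1708 + S6.
water balance: 697.58 + 0.545·S6 = 0.489·(1708 + S6)
(0.545 − 0.489)·S6 = 0.489×1708 − 697.58 = 137.64
S6 = 137.64 / 0.056 = 2457.8 kg/min

2458 kg/min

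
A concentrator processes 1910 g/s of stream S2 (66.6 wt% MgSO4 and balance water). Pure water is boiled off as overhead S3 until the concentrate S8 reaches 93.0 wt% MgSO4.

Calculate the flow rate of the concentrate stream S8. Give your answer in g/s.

MgSO4 is conserved: 1910×0.666 = 1272.1 g/s all reports to the concentrate.
Concentrate = 1272.1/(target fraction) = 1367.8 g/s.

1368 g/s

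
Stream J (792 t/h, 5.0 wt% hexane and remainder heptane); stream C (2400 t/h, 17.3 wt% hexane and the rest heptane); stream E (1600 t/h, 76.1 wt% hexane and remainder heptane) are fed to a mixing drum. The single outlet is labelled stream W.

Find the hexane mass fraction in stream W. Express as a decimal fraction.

0.349

Total flow out = 792 + 2400 + 1600 = 4792 t/h.
hexane in = 792×0.050 + 2400×0.173 + 1600×0.761 = 1672.4 t/h.
hexane mass fraction in W = 1672.4/4792 = 0.349.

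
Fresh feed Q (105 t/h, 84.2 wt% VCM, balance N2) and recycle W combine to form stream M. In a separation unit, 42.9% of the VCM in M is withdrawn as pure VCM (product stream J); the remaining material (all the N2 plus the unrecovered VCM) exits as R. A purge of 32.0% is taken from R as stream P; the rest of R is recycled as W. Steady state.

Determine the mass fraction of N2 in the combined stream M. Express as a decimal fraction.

N2 enters only via Q and leaves only via the purge: 105×0.158 = 0.320×(N2 in R), and the separation unit passes all N2, so N2 in M = N2 in R = 51.844 t/h.
VCM in M: m_A = 105×0.842 + (1−0.320)·(1−0.429)·m_A, so m_A = 88.41/0.6117 = 144.53 t/h.
M = 144.53 + 51.844 = 196.37 t/h.
N2 fraction in M = 51.844/196.37 = 0.2640.

0.2640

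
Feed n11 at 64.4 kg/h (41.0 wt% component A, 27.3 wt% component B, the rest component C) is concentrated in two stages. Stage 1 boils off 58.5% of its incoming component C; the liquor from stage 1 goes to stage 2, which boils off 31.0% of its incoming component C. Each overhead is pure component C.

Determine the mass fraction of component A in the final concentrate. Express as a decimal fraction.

component C in feed = 64.4×0.317 = 20.415 kg/h.
After stage 1: component C left = (1−0.585)×20.415 = 8.4721; stream total = 52.457 kg/h.
After stage 2: component C left = (1−0.310)×8.4721 = 5.8458; final concentrate = 49.831 kg/h.
component A fraction = 26.404/49.831 = 0.530.

0.530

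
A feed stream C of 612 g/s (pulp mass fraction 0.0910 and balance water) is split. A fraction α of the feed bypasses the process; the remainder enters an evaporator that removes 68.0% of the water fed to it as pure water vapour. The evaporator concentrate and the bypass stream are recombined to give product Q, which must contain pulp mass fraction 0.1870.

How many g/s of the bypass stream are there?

All 612×0.091 = 55.692 g/s of pulp reaches Q, so Q = 55.692/0.187 = 297.82 g/s and vapour = 314.18 g/s.
The evaporator receives (1−α)·612 of feed at 0.909 water and removes 0.680 of that water:
0.680×0.909×(1−α)×612 = 314.18
(1−α) = 314.18/378.29 = 0.8305;  α = 0.1695.
Bypass flow = 0.1695×612 = 103.71 g/s.

103.7 g/s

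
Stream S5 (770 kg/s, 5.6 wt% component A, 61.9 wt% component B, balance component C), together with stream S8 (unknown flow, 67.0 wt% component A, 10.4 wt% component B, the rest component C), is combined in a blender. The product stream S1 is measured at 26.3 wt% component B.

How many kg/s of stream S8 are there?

Let S8 be the unknown flow. Total out = 770 + S8.
component B balance: 476.63 + 0.104·S8 = 0.263·(770 + S8)
(0.104 − 0.263)·S8 = 0.263×770 − 476.63 = -274.12
S8 = -274.12 / -0.159 = 1724 kg/s

1724 kg/s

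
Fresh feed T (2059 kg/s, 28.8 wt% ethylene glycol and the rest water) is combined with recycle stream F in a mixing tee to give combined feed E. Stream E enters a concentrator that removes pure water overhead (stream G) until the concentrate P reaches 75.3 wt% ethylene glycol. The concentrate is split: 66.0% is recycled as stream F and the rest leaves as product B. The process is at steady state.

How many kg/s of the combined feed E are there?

3588 kg/s

Overall ethylene glycol balance (none leaves overhead): ethylene glycol in fresh feed = ethylene glycol in product, i.e. 2059×0.288 = (1−0.660)·P·0.753.
P = 592.99/(0.753×0.340) = 2316.2 kg/s.
Recycle F = 0.660×2316.2 = 1528.7 kg/s.
Combined feed E = 2059 + 1528.7 = 3587.7 kg/s.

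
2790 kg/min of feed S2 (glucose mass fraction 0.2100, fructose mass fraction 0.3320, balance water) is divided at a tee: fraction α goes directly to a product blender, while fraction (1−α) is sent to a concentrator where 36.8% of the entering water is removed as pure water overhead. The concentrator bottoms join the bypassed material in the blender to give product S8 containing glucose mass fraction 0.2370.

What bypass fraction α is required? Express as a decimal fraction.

All 2790×0.210 = 585.9 kg/min of glucose reaches S8, so S8 = 585.9/0.237 = 2472.2 kg/min and vapour = 317.85 kg/min.
The evaporator receives (1−α)·2790 of feed at 0.458 water and removes 0.368 of that water:
0.368×0.458×(1−α)×2790 = 317.85
(1−α) = 317.85/470.24 = 0.6759;  α = 0.3241.

0.324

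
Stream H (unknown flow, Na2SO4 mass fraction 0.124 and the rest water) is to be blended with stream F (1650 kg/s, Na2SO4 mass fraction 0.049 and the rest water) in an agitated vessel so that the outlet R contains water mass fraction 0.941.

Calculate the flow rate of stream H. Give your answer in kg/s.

Let H be the unknown flow. Total out = 1650 + H.
water balance: 1569.1 + 0.876·H = 0.941·(1650 + H)
(0.876 − 0.941)·H = 0.941×1650 − 1569.1 = -16.5
H = -16.5 / -0.065 = 253.85 kg/s

253.8 kg/s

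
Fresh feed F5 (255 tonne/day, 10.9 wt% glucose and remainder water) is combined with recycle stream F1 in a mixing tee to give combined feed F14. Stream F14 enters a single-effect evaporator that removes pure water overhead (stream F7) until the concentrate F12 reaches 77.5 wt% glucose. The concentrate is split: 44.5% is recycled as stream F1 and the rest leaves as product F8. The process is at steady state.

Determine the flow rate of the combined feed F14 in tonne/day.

Overall glucose balance (none leaves overhead): glucose in fresh feed = glucose in product, i.e. 255×0.109 = (1−0.445)·F12·0.775.
F12 = 27.795/(0.775×0.555) = 64.621 tonne/day.
Recycle F1 = 0.445×64.621 = 28.756 tonne/day.
Combined feed F14 = 255 + 28.756 = 283.76 tonne/day.

283.8 tonne/day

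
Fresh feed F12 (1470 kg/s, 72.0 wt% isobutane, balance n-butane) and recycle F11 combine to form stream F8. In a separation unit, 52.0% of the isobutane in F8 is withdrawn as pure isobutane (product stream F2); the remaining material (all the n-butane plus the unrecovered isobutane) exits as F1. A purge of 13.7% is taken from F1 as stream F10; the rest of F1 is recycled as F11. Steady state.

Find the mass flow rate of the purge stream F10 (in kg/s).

530.4 kg/s

n-butane enters only via F12 and leaves only via the purge: 1470×0.280 = 0.137×(n-butane in F1), and the separation unit passes all n-butane, so n-butane in F8 = n-butane in F1 = 3004.4 kg/s.
isobutane in F8: m_A = 1470×0.720 + (1−0.137)·(1−0.520)·m_A, so m_A = 1058.4/0.5858 = 1806.9 kg/s.
F1 = (1−0.520)×1806.9 + 3004.4 = 3871.7 kg/s.
Purge F10 = 0.137×3871.7 = 530.42 kg/s.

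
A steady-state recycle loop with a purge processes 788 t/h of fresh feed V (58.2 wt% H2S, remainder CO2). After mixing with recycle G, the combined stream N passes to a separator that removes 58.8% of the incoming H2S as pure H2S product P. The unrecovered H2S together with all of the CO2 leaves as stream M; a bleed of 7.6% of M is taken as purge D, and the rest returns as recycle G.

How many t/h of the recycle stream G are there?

4287 t/h

CO2 enters only via V and leaves only via the purge: 788×0.418 = 0.076×(CO2 in M), and the separator passes all CO2, so CO2 in N = CO2 in M = 4334 t/h.
H2S in N: m_A = 788×0.582 + (1−0.076)·(1−0.588)·m_A, so m_A = 458.62/0.6193 = 740.52 t/h.
M = (1−0.588)×740.52 + 4334 = 4639.1 t/h.
Recycle G = (1−0.076)×4639.1 = 4286.5 t/h.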